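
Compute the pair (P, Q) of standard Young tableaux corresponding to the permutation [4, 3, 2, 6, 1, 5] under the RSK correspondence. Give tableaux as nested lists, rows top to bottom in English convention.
P = [[1, 5], [2, 6], [3], [4]], Q = [[1, 4], [2, 6], [3], [5]]

Insert each entry of the permutation into P by Schensted row insertion, recording in Q the position of each new cell.

After inserting 4: P = [[4]].
After inserting 3: P = [[3], [4]].
After inserting 2: P = [[2], [3], [4]].
After inserting 6: P = [[2, 6], [3], [4]].
After inserting 1: P = [[1, 6], [2], [3], [4]].
After inserting 5: P = [[1, 5], [2, 6], [3], [4]].

So P = [[1, 5], [2, 6], [3], [4]], Q = [[1, 4], [2, 6], [3], [5]].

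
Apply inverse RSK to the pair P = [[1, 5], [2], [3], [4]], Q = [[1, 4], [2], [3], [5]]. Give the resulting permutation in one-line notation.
4 3 2 5 1

Reverse RSK: for i = n, n-1, ..., 1, locate i in Q, remove the corresponding corner cell from P, and reverse-bump its entry up through P; the value ejected from row 1 is w(i).

So w = 4 3 2 5 1.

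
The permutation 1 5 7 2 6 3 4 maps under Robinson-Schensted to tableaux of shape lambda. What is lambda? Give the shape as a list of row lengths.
[4, 2, 1]

Row-insert each entry into an empty tableau.

After inserting 1: P = [[1]].
After inserting 5: P = [[1, 5]].
After inserting 7: P = [[1, 5, 7]].
After inserting 2: P = [[1, 2, 7], [5]].
After inserting 6: P = [[1, 2, 6], [5, 7]].
After inserting 3: P = [[1, 2, 3], [5, 6], [7]].
After inserting 4: P = [[1, 2, 3, 4], [5, 6], [7]].

The final insertion tableau P = [[1, 2, 3, 4], [5, 6], [7]] has shape [4, 2, 1].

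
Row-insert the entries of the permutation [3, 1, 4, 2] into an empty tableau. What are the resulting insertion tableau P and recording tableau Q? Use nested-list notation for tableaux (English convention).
P = [[1, 2], [3, 4]], Q = [[1, 3], [2, 4]]

Insert each entry of the permutation into P by Schensted row insertion, recording in Q the position of each new cell.

After inserting 3: P = [[3]].
After inserting 1: P = [[1], [3]].
After inserting 4: P = [[1, 4], [3]].
After inserting 2: P = [[1, 2], [3, 4]].

So P = [[1, 2], [3, 4]], Q = [[1, 3], [2, 4]].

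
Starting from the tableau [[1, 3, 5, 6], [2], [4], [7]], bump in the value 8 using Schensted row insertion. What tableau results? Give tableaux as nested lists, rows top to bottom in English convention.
[[1, 3, 5, 6, 8], [2], [4], [7]]

8 is larger than every entry of row 1, so it is appended to row 1. The new tableau is [[1, 3, 5, 6, 8], [2], [4], [7]].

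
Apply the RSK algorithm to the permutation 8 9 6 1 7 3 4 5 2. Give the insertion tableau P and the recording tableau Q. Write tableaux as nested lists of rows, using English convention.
Insert each entry of the permutation into P by Schensted row insertion, recording in Q the position of each new cell.

Insert 8: appended to row 1. P = [[8]], Q = [[1]].
Insert 9: appended to row 1. P = [[8, 9]], Q = [[1, 2]].
Insert 6: 6 bumps 8 from row 1; 8 starts row 2. P = [[6, 9], [8]], Q = [[1, 2], [3]].
Insert 1: 1 bumps 6 from row 1; 6 bumps 8 from row 2; 8 starts row 3. P = [[1, 9], [6], [8]], Q = [[1, 2], [3], [4]].
Insert 7: 7 bumps 9 from row 1; 9 appends to row 2. P = [[1, 7], [6, 9], [8]], Q = [[1, 2], [3, 5], [4]].
Insert 3: 3 bumps 7 from row 1; 7 bumps 9 from row 2; 9 appends to row 3. P = [[1, 3], [6, 7], [8, 9]], Q = [[1, 2], [3, 5], [4, 6]].
Insert 4: appended to row 1. P = [[1, 3, 4], [6, 7], [8, 9]], Q = [[1, 2, 7], [3, 5], [4, 6]].
Insert 5: appended to row 1. P = [[1, 3, 4, 5], [6, 7], [8, 9]], Q = [[1, 2, 7, 8], [3, 5], [4, 6]].
Insert 2: 2 bumps 3 from row 1; 3 bumps 6 from row 2; 6 bumps 8 from row 3; 8 starts row 4. P = [[1, 2, 4, 5], [3, 7], [6, 9], [8]], Q = [[1, 2, 7, 8], [3, 5], [4, 6], [9]].

So P = [[1, 2, 4, 5], [3, 7], [6, 9], [8]], Q = [[1, 2, 7, 8], [3, 5], [4, 6], [9]].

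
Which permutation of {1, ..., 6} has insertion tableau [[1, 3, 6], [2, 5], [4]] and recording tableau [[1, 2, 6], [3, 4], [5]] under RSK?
Reverse RSK: for i = n, n-1, ..., 1, locate i in Q, remove the corresponding corner cell from P, and reverse-bump its entry up through P; the value ejected from row 1 is w(i).

So w = 4 5 2 3 1 6.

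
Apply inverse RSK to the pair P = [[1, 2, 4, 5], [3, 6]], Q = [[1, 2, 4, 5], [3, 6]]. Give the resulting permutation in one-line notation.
Reverse the RSK construction: for i from n down to 1, find the cell of Q containing i, remove the entry at that cell from P, and reverse-bump it up through P; the value ejected from row 1 is w(i).

Step i=6: Q has 6 at row 2, column 2; remove 6 from row 2 of P and reverse-bump: 6 enters row 1 and ejects 5. So w(6) = 5. P is now [[1, 2, 4, 6], [3]].
Step i=5: Q has 5 at row 1, column 4; remove that cell from P, ejecting 6. So w(5) = 6. P is now [[1, 2, 4], [3]].
Step i=4: Q has 4 at row 1, column 3; remove that cell from P, ejecting 4. So w(4) = 4. P is now [[1, 2], [3]].
Step i=3: Q has 3 at row 2, column 1; remove 3 from row 2 of P and reverse-bump: 3 enters row 1 and ejects 2. So w(3) = 2. P is now [[1, 3]].
Step i=2: Q has 2 at row 1, column 2; remove that cell from P, ejecting 3. So w(2) = 3. P is now [[1]].
Step i=1: Q has 1 at row 1, column 1; remove that cell from P, ejecting 1. So w(1) = 1. P is now [].

So w = 1 3 2 4 6 5.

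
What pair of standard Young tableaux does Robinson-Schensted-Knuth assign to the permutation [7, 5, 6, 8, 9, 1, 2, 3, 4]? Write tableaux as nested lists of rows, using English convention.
P = [[1, 2, 3, 4], [5, 6, 8, 9], [7]], Q = [[1, 3, 4, 5], [2, 7, 8, 9], [6]]

Insert each entry of the permutation into P by Schensted row insertion, recording in Q the position of each new cell.

Insert 7: appended to row 1. P = [[7]].
Insert 5: 5 bumps 7 from row 1; 7 starts row 2. P = [[5], [7]].
Insert 6: appended to row 1. P = [[5, 6], [7]].
Insert 8: appended to row 1. P = [[5, 6, 8], [7]].
Insert 9: appended to row 1. P = [[5, 6, 8, 9], [7]].
Insert 1: 1 bumps 5 from row 1; 5 bumps 7 from row 2; 7 starts row 3. P = [[1, 6, 8, 9], [5], [7]].
Insert 2: 2 bumps 6 from row 1; 6 appends to row 2. P = [[1, 2, 8, 9], [5, 6], [7]].
Insert 3: 3 bumps 8 from row 1; 8 appends to row 2. P = [[1, 2, 3, 9], [5, 6, 8], [7]].
Insert 4: 4 bumps 9 from row 1; 9 appends to row 2. P = [[1, 2, 3, 4], [5, 6, 8, 9], [7]].

So P = [[1, 2, 3, 4], [5, 6, 8, 9], [7]], Q = [[1, 3, 4, 5], [2, 7, 8, 9], [6]].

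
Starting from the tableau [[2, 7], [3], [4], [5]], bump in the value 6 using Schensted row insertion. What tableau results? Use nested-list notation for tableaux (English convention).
[[2, 6], [3, 7], [4], [5]]

In row 1, 6 replaces 7 (the leftmost entry greater than 6); 7 is bumped to row 2. 7 is appended to row 2. The new tableau is [[2, 6], [3, 7], [4], [5]].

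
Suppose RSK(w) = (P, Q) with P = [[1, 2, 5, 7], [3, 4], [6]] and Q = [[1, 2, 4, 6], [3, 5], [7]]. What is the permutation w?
Reverse the RSK construction: for i from n down to 1, find the cell of Q containing i, remove the entry at that cell from P, and reverse-bump it up through P; the value ejected from row 1 is w(i).

Step i=7: Q has 7 at row 3, column 1; remove 6 from row 3 of P and reverse-bump: 6 enters row 2 and ejects 4; 4 enters row 1 and ejects 2. So w(7) = 2. P is now [[1, 4, 5, 7], [3, 6]].
Step i=6: Q has 6 at row 1, column 4; remove that cell from P, ejecting 7. So w(6) = 7. P is now [[1, 4, 5], [3, 6]].
Step i=5: Q has 5 at row 2, column 2; remove 6 from row 2 of P and reverse-bump: 6 enters row 1 and ejects 5. So w(5) = 5. P is now [[1, 4, 6], [3]].
Step i=4: Q has 4 at row 1, column 3; remove that cell from P, ejecting 6. So w(4) = 6. P is now [[1, 4], [3]].
Step i=3: Q has 3 at row 2, column 1; remove 3 from row 2 of P and reverse-bump: 3 enters row 1 and ejects 1. So w(3) = 1. P is now [[3, 4]].
Step i=2: Q has 2 at row 1, column 2; remove that cell from P, ejecting 4. So w(2) = 4. P is now [[3]].
Step i=1: Q has 1 at row 1, column 1; remove that cell from P, ejecting 3. So w(1) = 3. P is now [].

So w = 3 4 1 6 5 7 2.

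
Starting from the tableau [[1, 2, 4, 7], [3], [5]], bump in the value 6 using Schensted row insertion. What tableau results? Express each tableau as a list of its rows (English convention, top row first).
[[1, 2, 4, 6], [3, 7], [5]]

In row 1, 6 replaces 7 (the leftmost entry greater than 6); 7 is bumped to row 2. 7 is appended to row 2. The new tableau is [[1, 2, 4, 6], [3, 7], [5]].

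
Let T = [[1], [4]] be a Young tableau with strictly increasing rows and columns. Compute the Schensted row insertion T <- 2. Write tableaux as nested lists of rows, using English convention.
[[1, 2], [4]]

2 is larger than every entry of row 1, so it is appended to row 1. The new tableau is [[1, 2], [4]].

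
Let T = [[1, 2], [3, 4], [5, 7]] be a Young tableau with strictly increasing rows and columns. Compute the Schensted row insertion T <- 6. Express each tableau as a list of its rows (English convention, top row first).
[[1, 2, 6], [3, 4], [5, 7]]

6 is larger than every entry of row 1, so it is appended to row 1. The new tableau is [[1, 2, 6], [3, 4], [5, 7]].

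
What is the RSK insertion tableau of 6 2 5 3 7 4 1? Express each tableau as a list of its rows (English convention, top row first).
P = [[1, 3, 4], [2, 7], [5], [6]]

Insert 6: appended to row 1. P = [[6]].
Insert 2: 2 bumps 6 from row 1; 6 starts row 2. P = [[2], [6]].
Insert 5: appended to row 1. P = [[2, 5], [6]].
Insert 3: 3 bumps 5 from row 1; 5 bumps 6 from row 2; 6 starts row 3. P = [[2, 3], [5], [6]].
Insert 7: appended to row 1. P = [[2, 3, 7], [5], [6]].
Insert 4: 4 bumps 7 from row 1; 7 appends to row 2. P = [[2, 3, 4], [5, 7], [6]].
Insert 1: 1 bumps 2 from row 1; 2 bumps 5 from row 2; 5 bumps 6 from row 3; 6 starts row 4. P = [[1, 3, 4], [2, 7], [5], [6]].

So P = [[1, 3, 4], [2, 7], [5], [6]].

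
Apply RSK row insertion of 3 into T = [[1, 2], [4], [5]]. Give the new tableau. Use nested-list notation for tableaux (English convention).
3 is larger than every entry of row 1, so it is appended to row 1. The new tableau is [[1, 2, 3], [4], [5]].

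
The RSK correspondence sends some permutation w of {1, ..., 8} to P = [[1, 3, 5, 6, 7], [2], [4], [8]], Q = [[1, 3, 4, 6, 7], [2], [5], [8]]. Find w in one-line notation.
8 2 4 5 3 6 7 1

Reverse the RSK construction: for i from n down to 1, find the cell of Q containing i, remove the entry at that cell from P, and reverse-bump it up through P; the value ejected from row 1 is w(i).

Step i=8: Q has 8 at row 4, column 1; remove 8 from row 4 of P and reverse-bump: 8 enters row 3 and ejects 4; 4 enters row 2 and ejects 2; 2 enters row 1 and ejects 1. So w(8) = 1. P is now [[2, 3, 5, 6, 7], [4], [8]].
Step i=7: Q has 7 at row 1, column 5; remove that cell from P, ejecting 7. So w(7) = 7. P is now [[2, 3, 5, 6], [4], [8]].
Step i=6: Q has 6 at row 1, column 4; remove that cell from P, ejecting 6. So w(6) = 6. P is now [[2, 3, 5], [4], [8]].
Step i=5: Q has 5 at row 3, column 1; remove 8 from row 3 of P and reverse-bump: 8 enters row 2 and ejects 4; 4 enters row 1 and ejects 3. So w(5) = 3. P is now [[2, 4, 5], [8]].
Step i=4: Q has 4 at row 1, column 3; remove that cell from P, ejecting 5. So w(4) = 5. P is now [[2, 4], [8]].
Step i=3: Q has 3 at row 1, column 2; remove that cell from P, ejecting 4. So w(3) = 4. P is now [[2], [8]].
Step i=2: Q has 2 at row 2, column 1; remove 8 from row 2 of P and reverse-bump: 8 enters row 1 and ejects 2. So w(2) = 2. P is now [[8]].
Step i=1: Q has 1 at row 1, column 1; remove that cell from P, ejecting 8. So w(1) = 8. P is now [].

So w = 8 2 4 5 3 6 7 1.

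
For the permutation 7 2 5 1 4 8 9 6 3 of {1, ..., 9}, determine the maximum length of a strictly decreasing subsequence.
4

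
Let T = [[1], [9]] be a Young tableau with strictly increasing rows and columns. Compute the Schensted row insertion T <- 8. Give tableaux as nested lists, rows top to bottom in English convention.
8 is larger than every entry of row 1, so it is appended to row 1. The new tableau is [[1, 8], [9]].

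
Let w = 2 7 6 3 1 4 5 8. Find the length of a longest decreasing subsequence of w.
4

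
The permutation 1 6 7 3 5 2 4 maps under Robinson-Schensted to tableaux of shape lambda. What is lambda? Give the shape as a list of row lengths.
Row-insert each entry into an empty tableau.

After inserting 1: P = [[1]].
After inserting 6: P = [[1, 6]].
After inserting 7: P = [[1, 6, 7]].
After inserting 3: P = [[1, 3, 7], [6]].
After inserting 5: P = [[1, 3, 5], [6, 7]].
After inserting 2: P = [[1, 2, 5], [3, 7], [6]].
After inserting 4: P = [[1, 2, 4], [3, 5], [6, 7]].

The final insertion tableau P = [[1, 2, 4], [3, 5], [6, 7]] has shape [3, 2, 2].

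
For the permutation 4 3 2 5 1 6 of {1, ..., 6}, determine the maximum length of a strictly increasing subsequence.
3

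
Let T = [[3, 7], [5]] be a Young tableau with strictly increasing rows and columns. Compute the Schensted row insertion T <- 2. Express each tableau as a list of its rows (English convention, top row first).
[[2, 7], [3], [5]]

In row 1, 2 replaces 3 (the leftmost entry greater than 2); 3 is bumped to row 2. In row 2, 3 replaces 5 (the leftmost entry greater than 3); 5 is bumped to row 3. 5 starts a new row 3. The new tableau is [[2, 7], [3], [5]].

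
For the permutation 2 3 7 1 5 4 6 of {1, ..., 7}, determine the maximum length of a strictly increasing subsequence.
4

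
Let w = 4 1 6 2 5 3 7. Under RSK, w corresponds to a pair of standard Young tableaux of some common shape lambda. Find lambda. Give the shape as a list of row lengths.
RSK row insertion gives P = [[1, 2, 3, 7], [4, 5], [6]], which has shape [4, 2, 1].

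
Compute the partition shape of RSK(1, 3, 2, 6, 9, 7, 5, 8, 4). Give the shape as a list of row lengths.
RSK row insertion gives P = [[1, 2, 4, 7, 8], [3, 5], [6], [9]], which has shape [5, 2, 1, 1].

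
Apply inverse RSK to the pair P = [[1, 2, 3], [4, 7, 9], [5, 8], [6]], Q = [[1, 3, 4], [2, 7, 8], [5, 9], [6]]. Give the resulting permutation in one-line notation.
6 5 8 9 4 1 2 7 3

Reverse the RSK construction: for i from n down to 1, find the cell of Q containing i, remove the entry at that cell from P, and reverse-bump it up through P; the value ejected from row 1 is w(i).

Step i=9: Q has 9 at row 3, column 2; remove 8 from row 3 of P and reverse-bump: 8 enters row 2 and ejects 7; 7 enters row 1 and ejects 3. So w(9) = 3. P is now [[1, 2, 7], [4, 8, 9], [5], [6]].
Step i=8: Q has 8 at row 2, column 3; remove 9 from row 2 of P and reverse-bump: 9 enters row 1 and ejects 7. So w(8) = 7. P is now [[1, 2, 9], [4, 8], [5], [6]].
Step i=7: Q has 7 at row 2, column 2; remove 8 from row 2 of P and reverse-bump: 8 enters row 1 and ejects 2. So w(7) = 2. P is now [[1, 8, 9], [4], [5], [6]].
Step i=6: Q has 6 at row 4, column 1; remove 6 from row 4 of P and reverse-bump: 6 enters row 3 and ejects 5; 5 enters row 2 and ejects 4; 4 enters row 1 and ejects 1. So w(6) = 1. P is now [[4, 8, 9], [5], [6]].
Step i=5: Q has 5 at row 3, column 1; remove 6 from row 3 of P and reverse-bump: 6 enters row 2 and ejects 5; 5 enters row 1 and ejects 4. So w(5) = 4. P is now [[5, 8, 9], [6]].
Step i=4: Q has 4 at row 1, column 3; remove that cell from P, ejecting 9. So w(4) = 9. P is now [[5, 8], [6]].
Step i=3: Q has 3 at row 1, column 2; remove that cell from P, ejecting 8. So w(3) = 8. P is now [[5], [6]].
Step i=2: Q has 2 at row 2, column 1; remove 6 from row 2 of P and reverse-bump: 6 enters row 1 and ejects 5. So w(2) = 5. P is now [[6]].
Step i=1: Q has 1 at row 1, column 1; remove that cell from P, ejecting 6. So w(1) = 6. P is now [].

So w = 6 5 8 9 4 1 2 7 3.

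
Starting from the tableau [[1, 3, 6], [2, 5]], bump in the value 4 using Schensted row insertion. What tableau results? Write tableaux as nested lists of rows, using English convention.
[[1, 3, 4], [2, 5, 6]]

In row 1, 4 replaces 6 (the leftmost entry greater than 4); 6 is bumped to row 2. 6 is appended to row 2. The new tableau is [[1, 3, 4], [2, 5, 6]].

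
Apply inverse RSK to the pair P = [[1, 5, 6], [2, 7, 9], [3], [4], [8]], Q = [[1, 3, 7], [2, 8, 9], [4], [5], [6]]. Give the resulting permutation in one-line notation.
8 4 7 3 2 1 9 5 6

Reverse the RSK construction: for i from n down to 1, find the cell of Q containing i, remove the entry at that cell from P, and reverse-bump it up through P; the value ejected from row 1 is w(i).

Step i=9: Q has 9 at row 2, column 3; remove 9 from row 2 of P and reverse-bump: 9 enters row 1 and ejects 6. So w(9) = 6. P is now [[1, 5, 9], [2, 7], [3], [4], [8]].
Step i=8: Q has 8 at row 2, column 2; remove 7 from row 2 of P and reverse-bump: 7 enters row 1 and ejects 5. So w(8) = 5. P is now [[1, 7, 9], [2], [3], [4], [8]].
Step i=7: Q has 7 at row 1, column 3; remove that cell from P, ejecting 9. So w(7) = 9. P is now [[1, 7], [2], [3], [4], [8]].
Step i=6: Q has 6 at row 5, column 1; remove 8 from row 5 of P and reverse-bump: 8 enters row 4 and ejects 4; 4 enters row 3 and ejects 3; 3 enters row 2 and ejects 2; 2 enters row 1 and ejects 1. So w(6) = 1. P is now [[2, 7], [3], [4], [8]].
Step i=5: Q has 5 at row 4, column 1; remove 8 from row 4 of P and reverse-bump: 8 enters row 3 and ejects 4; 4 enters row 2 and ejects 3; 3 enters row 1 and ejects 2. So w(5) = 2. P is now [[3, 7], [4], [8]].
Step i=4: Q has 4 at row 3, column 1; remove 8 from row 3 of P and reverse-bump: 8 enters row 2 and ejects 4; 4 enters row 1 and ejects 3. So w(4) = 3. P is now [[4, 7], [8]].
Step i=3: Q has 3 at row 1, column 2; remove that cell from P, ejecting 7. So w(3) = 7. P is now [[4], [8]].
Step i=2: Q has 2 at row 2, column 1; remove 8 from row 2 of P and reverse-bump: 8 enters row 1 and ejects 4. So w(2) = 4. P is now [[8]].
Step i=1: Q has 1 at row 1, column 1; remove that cell from P, ejecting 8. So w(1) = 8. P is now [].

So w = 8 4 7 3 2 1 9 5 6.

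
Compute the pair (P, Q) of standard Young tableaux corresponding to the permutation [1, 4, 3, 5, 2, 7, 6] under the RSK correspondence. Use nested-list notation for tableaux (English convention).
P = [[1, 2, 5, 6], [3, 7], [4]], Q = [[1, 2, 4, 6], [3, 7], [5]]

Insert each entry of the permutation into P by Schensted row insertion, recording in Q the position of each new cell.

Insert 1: appended to row 1. P = [[1]].
Insert 4: appended to row 1. P = [[1, 4]].
Insert 3: 3 bumps 4 from row 1; 4 starts row 2. P = [[1, 3], [4]].
Insert 5: appended to row 1. P = [[1, 3, 5], [4]].
Insert 2: 2 bumps 3 from row 1; 3 bumps 4 from row 2; 4 starts row 3. P = [[1, 2, 5], [3], [4]].
Insert 7: appended to row 1. P = [[1, 2, 5, 7], [3], [4]].
Insert 6: 6 bumps 7 from row 1; 7 appends to row 2. P = [[1, 2, 5, 6], [3, 7], [4]].

So P = [[1, 2, 5, 6], [3, 7], [4]], Q = [[1, 2, 4, 6], [3, 7], [5]].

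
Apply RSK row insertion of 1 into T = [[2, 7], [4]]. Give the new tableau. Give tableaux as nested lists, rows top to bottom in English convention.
In row 1, 1 replaces 2 (the leftmost entry greater than 1); 2 is bumped to row 2. In row 2, 2 replaces 4 (the leftmost entry greater than 2); 4 is bumped to row 3. 4 starts a new row 3. The new tableau is [[1, 7], [2], [4]].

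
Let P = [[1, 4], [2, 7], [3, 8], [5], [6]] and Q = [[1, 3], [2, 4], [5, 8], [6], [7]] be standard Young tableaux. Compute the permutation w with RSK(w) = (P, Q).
6 5 8 7 3 2 1 4

Reverse the RSK construction: for i from n down to 1, find the cell of Q containing i, remove the entry at that cell from P, and reverse-bump it up through P; the value ejected from row 1 is w(i).

Step i=8: Q has 8 at row 3, column 2; remove 8 from row 3 of P and reverse-bump: 8 enters row 2 and ejects 7; 7 enters row 1 and ejects 4. So w(8) = 4. P is now [[1, 7], [2, 8], [3], [5], [6]].
Step i=7: Q has 7 at row 5, column 1; remove 6 from row 5 of P and reverse-bump: 6 enters row 4 and ejects 5; 5 enters row 3 and ejects 3; 3 enters row 2 and ejects 2; 2 enters row 1 and ejects 1. So w(7) = 1. P is now [[2, 7], [3, 8], [5], [6]].
Step i=6: Q has 6 at row 4, column 1; remove 6 from row 4 of P and reverse-bump: 6 enters row 3 and ejects 5; 5 enters row 2 and ejects 3; 3 enters row 1 and ejects 2. So w(6) = 2. P is now [[3, 7], [5, 8], [6]].
Step i=5: Q has 5 at row 3, column 1; remove 6 from row 3 of P and reverse-bump: 6 enters row 2 and ejects 5; 5 enters row 1 and ejects 3. So w(5) = 3. P is now [[5, 7], [6, 8]].
Step i=4: Q has 4 at row 2, column 2; remove 8 from row 2 of P and reverse-bump: 8 enters row 1 and ejects 7. So w(4) = 7. P is now [[5, 8], [6]].
Step i=3: Q has 3 at row 1, column 2; remove that cell from P, ejecting 8. So w(3) = 8. P is now [[5], [6]].
Step i=2: Q has 2 at row 2, column 1; remove 6 from row 2 of P and reverse-bump: 6 enters row 1 and ejects 5. So w(2) = 5. P is now [[6]].
Step i=1: Q has 1 at row 1, column 1; remove that cell from P, ejecting 6. So w(1) = 6. P is now [].

So w = 6 5 8 7 3 2 1 4.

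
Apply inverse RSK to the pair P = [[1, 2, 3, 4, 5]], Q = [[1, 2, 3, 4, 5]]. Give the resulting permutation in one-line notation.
Reverse the RSK construction: for i from n down to 1, find the cell of Q containing i, remove the entry at that cell from P, and reverse-bump it up through P; the value ejected from row 1 is w(i).

Step i=5: Q has 5 at row 1, column 5; remove that cell from P, ejecting 5. So w(5) = 5. P is now [[1, 2, 3, 4]].
Step i=4: Q has 4 at row 1, column 4; remove that cell from P, ejecting 4. So w(4) = 4. P is now [[1, 2, 3]].
Step i=3: Q has 3 at row 1, column 3; remove that cell from P, ejecting 3. So w(3) = 3. P is now [[1, 2]].
Step i=2: Q has 2 at row 1, column 2; remove that cell from P, ejecting 2. So w(2) = 2. P is now [[1]].
Step i=1: Q has 1 at row 1, column 1; remove that cell from P, ejecting 1. So w(1) = 1. P is now [].

So w = 1 2 3 4 5.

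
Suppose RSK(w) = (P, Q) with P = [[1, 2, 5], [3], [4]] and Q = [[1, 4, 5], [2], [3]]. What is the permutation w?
Reverse the RSK construction: for i from n down to 1, find the cell of Q containing i, remove the entry at that cell from P, and reverse-bump it up through P; the value ejected from row 1 is w(i).

Step i=5: Q has 5 at row 1, column 3; remove that cell from P, ejecting 5. So w(5) = 5. P is now [[1, 2], [3], [4]].
Step i=4: Q has 4 at row 1, column 2; remove that cell from P, ejecting 2. So w(4) = 2. P is now [[1], [3], [4]].
Step i=3: Q has 3 at row 3, column 1; remove 4 from row 3 of P and reverse-bump: 4 enters row 2 and ejects 3; 3 enters row 1 and ejects 1. So w(3) = 1. P is now [[3], [4]].
Step i=2: Q has 2 at row 2, column 1; remove 4 from row 2 of P and reverse-bump: 4 enters row 1 and ejects 3. So w(2) = 3. P is now [[4]].
Step i=1: Q has 1 at row 1, column 1; remove that cell from P, ejecting 4. So w(1) = 4. P is now [].

So w = 4 3 1 2 5.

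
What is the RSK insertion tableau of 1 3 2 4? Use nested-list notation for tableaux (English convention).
P = [[1, 2, 4], [3]]

Insert 1: appended to row 1. P = [[1]].
Insert 3: appended to row 1. P = [[1, 3]].
Insert 2: 2 bumps 3 from row 1; 3 starts row 2. P = [[1, 2], [3]].
Insert 4: appended to row 1. P = [[1, 2, 4], [3]].

So P = [[1, 2, 4], [3]].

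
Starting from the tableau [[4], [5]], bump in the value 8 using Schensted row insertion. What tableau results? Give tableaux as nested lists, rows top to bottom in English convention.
8 is larger than every entry of row 1, so it is appended to row 1. The new tableau is [[4, 8], [5]].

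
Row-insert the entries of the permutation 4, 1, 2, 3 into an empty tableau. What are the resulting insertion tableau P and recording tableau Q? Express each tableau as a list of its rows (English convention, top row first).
P = [[1, 2, 3], [4]], Q = [[1, 3, 4], [2]]

Insert each entry of the permutation into P by Schensted row insertion, recording in Q the position of each new cell.

After inserting 4: P = [[4]].
After inserting 1: P = [[1], [4]].
After inserting 2: P = [[1, 2], [4]].
After inserting 3: P = [[1, 2, 3], [4]].

So P = [[1, 2, 3], [4]], Q = [[1, 3, 4], [2]].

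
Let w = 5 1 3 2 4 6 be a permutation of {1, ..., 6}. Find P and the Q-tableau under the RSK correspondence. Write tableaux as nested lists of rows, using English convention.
Insert each entry of the permutation into P by Schensted row insertion, recording in Q the position of each new cell.

Insert 5: appended to row 1. P = [[5]], Q = [[1]].
Insert 1: 1 bumps 5 from row 1; 5 starts row 2. P = [[1], [5]], Q = [[1], [2]].
Insert 3: appended to row 1. P = [[1, 3], [5]], Q = [[1, 3], [2]].
Insert 2: 2 bumps 3 from row 1; 3 bumps 5 from row 2; 5 starts row 3. P = [[1, 2], [3], [5]], Q = [[1, 3], [2], [4]].
Insert 4: appended to row 1. P = [[1, 2, 4], [3], [5]], Q = [[1, 3, 5], [2], [4]].
Insert 6: appended to row 1. P = [[1, 2, 4, 6], [3], [5]], Q = [[1, 3, 5, 6], [2], [4]].

So P = [[1, 2, 4, 6], [3], [5]], Q = [[1, 3, 5, 6], [2], [4]].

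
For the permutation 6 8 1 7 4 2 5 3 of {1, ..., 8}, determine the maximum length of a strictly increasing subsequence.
3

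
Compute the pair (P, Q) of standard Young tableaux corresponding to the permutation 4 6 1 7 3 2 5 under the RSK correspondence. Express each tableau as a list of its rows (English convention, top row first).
P = [[1, 2, 5], [3, 6, 7], [4]], Q = [[1, 2, 4], [3, 5, 7], [6]]

Insert each entry of the permutation into P by Schensted row insertion, recording in Q the position of each new cell.

Insert 4: appended to row 1. P = [[4]].
Insert 6: appended to row 1. P = [[4, 6]].
Insert 1: 1 bumps 4 from row 1; 4 starts row 2. P = [[1, 6], [4]].
Insert 7: appended to row 1. P = [[1, 6, 7], [4]].
Insert 3: 3 bumps 6 from row 1; 6 appends to row 2. P = [[1, 3, 7], [4, 6]].
Insert 2: 2 bumps 3 from row 1; 3 bumps 4 from row 2; 4 starts row 3. P = [[1, 2, 7], [3, 6], [4]].
Insert 5: 5 bumps 7 from row 1; 7 appends to row 2. P = [[1, 2, 5], [3, 6, 7], [4]].

So P = [[1, 2, 5], [3, 6, 7], [4]], Q = [[1, 2, 4], [3, 5, 7], [6]].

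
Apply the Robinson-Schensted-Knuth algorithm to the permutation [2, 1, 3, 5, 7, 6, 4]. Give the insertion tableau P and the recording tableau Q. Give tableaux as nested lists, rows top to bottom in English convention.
Insert each entry of the permutation into P by Schensted row insertion, recording in Q the position of each new cell.

Insert 2: appended to row 1. P = [[2]], Q = [[1]].
Insert 1: 1 bumps 2 from row 1; 2 starts row 2. P = [[1], [2]], Q = [[1], [2]].
Insert 3: appended to row 1. P = [[1, 3], [2]], Q = [[1, 3], [2]].
Insert 5: appended to row 1. P = [[1, 3, 5], [2]], Q = [[1, 3, 4], [2]].
Insert 7: appended to row 1. P = [[1, 3, 5, 7], [2]], Q = [[1, 3, 4, 5], [2]].
Insert 6: 6 bumps 7 from row 1; 7 appends to row 2. P = [[1, 3, 5, 6], [2, 7]], Q = [[1, 3, 4, 5], [2, 6]].
Insert 4: 4 bumps 5 from row 1; 5 bumps 7 from row 2; 7 starts row 3. P = [[1, 3, 4, 6], [2, 5], [7]], Q = [[1, 3, 4, 5], [2, 6], [7]].

So P = [[1, 3, 4, 6], [2, 5], [7]], Q = [[1, 3, 4, 5], [2, 6], [7]].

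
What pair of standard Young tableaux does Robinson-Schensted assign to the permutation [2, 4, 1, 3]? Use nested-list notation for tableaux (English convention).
Insert each entry of the permutation into P by Schensted row insertion, recording in Q the position of each new cell.

Insert 2: appended to row 1. P = [[2]], Q = [[1]].
Insert 4: appended to row 1. P = [[2, 4]], Q = [[1, 2]].
Insert 1: 1 bumps 2 from row 1; 2 starts row 2. P = [[1, 4], [2]], Q = [[1, 2], [3]].
Insert 3: 3 bumps 4 from row 1; 4 appends to row 2. P = [[1, 3], [2, 4]], Q = [[1, 2], [3, 4]].

So P = [[1, 3], [2, 4]], Q = [[1, 2], [3, 4]].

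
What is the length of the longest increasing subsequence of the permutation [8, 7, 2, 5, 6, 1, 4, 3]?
3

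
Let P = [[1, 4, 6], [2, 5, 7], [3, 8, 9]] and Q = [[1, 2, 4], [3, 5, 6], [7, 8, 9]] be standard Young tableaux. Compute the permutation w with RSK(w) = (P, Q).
3 8 2 9 5 7 1 4 6

Reverse the RSK construction: for i from n down to 1, find the cell of Q containing i, remove the entry at that cell from P, and reverse-bump it up through P; the value ejected from row 1 is w(i).

Step i=9: Q has 9 at row 3, column 3; remove 9 from row 3 of P and reverse-bump: 9 enters row 2 and ejects 7; 7 enters row 1 and ejects 6. So w(9) = 6. P is now [[1, 4, 7], [2, 5, 9], [3, 8]].
Step i=8: Q has 8 at row 3, column 2; remove 8 from row 3 of P and reverse-bump: 8 enters row 2 and ejects 5; 5 enters row 1 and ejects 4. So w(8) = 4. P is now [[1, 5, 7], [2, 8, 9], [3]].
Step i=7: Q has 7 at row 3, column 1; remove 3 from row 3 of P and reverse-bump: 3 enters row 2 and ejects 2; 2 enters row 1 and ejects 1. So w(7) = 1. P is now [[2, 5, 7], [3, 8, 9]].
Step i=6: Q has 6 at row 2, column 3; remove 9 from row 2 of P and reverse-bump: 9 enters row 1 and ejects 7. So w(6) = 7. P is now [[2, 5, 9], [3, 8]].
Step i=5: Q has 5 at row 2, column 2; remove 8 from row 2 of P and reverse-bump: 8 enters row 1 and ejects 5. So w(5) = 5. P is now [[2, 8, 9], [3]].
Step i=4: Q has 4 at row 1, column 3; remove that cell from P, ejecting 9. So w(4) = 9. P is now [[2, 8], [3]].
Step i=3: Q has 3 at row 2, column 1; remove 3 from row 2 of P and reverse-bump: 3 enters row 1 and ejects 2. So w(3) = 2. P is now [[3, 8]].
Step i=2: Q has 2 at row 1, column 2; remove that cell from P, ejecting 8. So w(2) = 8. P is now [[3]].
Step i=1: Q has 1 at row 1, column 1; remove that cell from P, ejecting 3. So w(1) = 3. P is now [].

So w = 3 8 2 9 5 7 1 4 6.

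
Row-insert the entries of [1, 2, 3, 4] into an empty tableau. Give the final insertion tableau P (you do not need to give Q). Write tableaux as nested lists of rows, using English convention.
Insert 1: appended to row 1. P = [[1]].
Insert 2: appended to row 1. P = [[1, 2]].
Insert 3: appended to row 1. P = [[1, 2, 3]].
Insert 4: appended to row 1. P = [[1, 2, 3, 4]].

So P = [[1, 2, 3, 4]].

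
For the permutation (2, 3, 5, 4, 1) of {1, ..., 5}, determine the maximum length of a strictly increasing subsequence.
3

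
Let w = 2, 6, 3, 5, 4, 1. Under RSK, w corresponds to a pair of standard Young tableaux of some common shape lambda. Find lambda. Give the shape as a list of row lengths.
[3, 1, 1, 1]

Row-insert each entry into an empty tableau.

After inserting 2: P = [[2]].
After inserting 6: P = [[2, 6]].
After inserting 3: P = [[2, 3], [6]].
After inserting 5: P = [[2, 3, 5], [6]].
After inserting 4: P = [[2, 3, 4], [5], [6]].
After inserting 1: P = [[1, 3, 4], [2], [5], [6]].

The final insertion tableau P = [[1, 3, 4], [2], [5], [6]] has shape [3, 1, 1, 1].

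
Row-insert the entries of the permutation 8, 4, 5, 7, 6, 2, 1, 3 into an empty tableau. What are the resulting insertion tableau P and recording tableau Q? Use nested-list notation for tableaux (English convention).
Insert each entry of the permutation into P by Schensted row insertion, recording in Q the position of each new cell.

Insert 8: appended to row 1. P = [[8]].
Insert 4: 4 bumps 8 from row 1; 8 starts row 2. P = [[4], [8]].
Insert 5: appended to row 1. P = [[4, 5], [8]].
Insert 7: appended to row 1. P = [[4, 5, 7], [8]].
Insert 6: 6 bumps 7 from row 1; 7 bumps 8 from row 2; 8 starts row 3. P = [[4, 5, 6], [7], [8]].
Insert 2: 2 bumps 4 from row 1; 4 bumps 7 from row 2; 7 bumps 8 from row 3; 8 starts row 4. P = [[2, 5, 6], [4], [7], [8]].
Insert 1: 1 bumps 2 from row 1; 2 bumps 4 from row 2; 4 bumps 7 from row 3; 7 bumps 8 from row 4; 8 starts row 5. P = [[1, 5, 6], [2], [4], [7], [8]].
Insert 3: 3 bumps 5 from row 1; 5 appends to row 2. P = [[1, 3, 6], [2, 5], [4], [7], [8]].

So P = [[1, 3, 6], [2, 5], [4], [7], [8]], Q = [[1, 3, 4], [2, 8], [5], [6], [7]].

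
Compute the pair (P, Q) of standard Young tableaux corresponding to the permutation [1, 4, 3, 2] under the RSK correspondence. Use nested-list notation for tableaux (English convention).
Insert each entry of the permutation into P by Schensted row insertion, recording in Q the position of each new cell.

After inserting 1: P = [[1]].
After inserting 4: P = [[1, 4]].
After inserting 3: P = [[1, 3], [4]].
After inserting 2: P = [[1, 2], [3], [4]].

So P = [[1, 2], [3], [4]], Q = [[1, 2], [3], [4]].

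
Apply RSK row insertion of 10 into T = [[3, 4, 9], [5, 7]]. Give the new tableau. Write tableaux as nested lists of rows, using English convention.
10 is larger than every entry of row 1, so it is appended to row 1. The new tableau is [[3, 4, 9, 10], [5, 7]].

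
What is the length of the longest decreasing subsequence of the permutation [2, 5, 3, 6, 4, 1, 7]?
3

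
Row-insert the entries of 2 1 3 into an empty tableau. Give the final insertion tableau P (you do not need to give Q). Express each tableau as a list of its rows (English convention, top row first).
Insert 2: appended to row 1. P = [[2]].
Insert 1: 1 bumps 2 from row 1; 2 starts row 2. P = [[1], [2]].
Insert 3: appended to row 1. P = [[1, 3], [2]].

So P = [[1, 3], [2]].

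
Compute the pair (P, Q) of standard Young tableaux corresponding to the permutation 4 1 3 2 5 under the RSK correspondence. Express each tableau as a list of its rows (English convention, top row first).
Insert each entry of the permutation into P by Schensted row insertion, recording in Q the position of each new cell.

Insert 4: appended to row 1. P = [[4]].
Insert 1: 1 bumps 4 from row 1; 4 starts row 2. P = [[1], [4]].
Insert 3: appended to row 1. P = [[1, 3], [4]].
Insert 2: 2 bumps 3 from row 1; 3 bumps 4 from row 2; 4 starts row 3. P = [[1, 2], [3], [4]].
Insert 5: appended to row 1. P = [[1, 2, 5], [3], [4]].

So P = [[1, 2, 5], [3], [4]], Q = [[1, 3, 5], [2], [4]].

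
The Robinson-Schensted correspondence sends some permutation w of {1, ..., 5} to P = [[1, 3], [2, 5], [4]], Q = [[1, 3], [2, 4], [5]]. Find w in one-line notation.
Reverse the RSK construction: for i from n down to 1, find the cell of Q containing i, remove the entry at that cell from P, and reverse-bump it up through P; the value ejected from row 1 is w(i).

Step i=5: Q has 5 at row 3, column 1; remove 4 from row 3 of P and reverse-bump: 4 enters row 2 and ejects 2; 2 enters row 1 and ejects 1. So w(5) = 1. P is now [[2, 3], [4, 5]].
Step i=4: Q has 4 at row 2, column 2; remove 5 from row 2 of P and reverse-bump: 5 enters row 1 and ejects 3. So w(4) = 3. P is now [[2, 5], [4]].
Step i=3: Q has 3 at row 1, column 2; remove that cell from P, ejecting 5. So w(3) = 5. P is now [[2], [4]].
Step i=2: Q has 2 at row 2, column 1; remove 4 from row 2 of P and reverse-bump: 4 enters row 1 and ejects 2. So w(2) = 2. P is now [[4]].
Step i=1: Q has 1 at row 1, column 1; remove that cell from P, ejecting 4. So w(1) = 4. P is now [].

So w = 4 2 5 3 1.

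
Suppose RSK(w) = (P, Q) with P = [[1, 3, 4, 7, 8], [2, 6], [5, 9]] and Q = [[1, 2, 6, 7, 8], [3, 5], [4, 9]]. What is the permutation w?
Reverse the RSK construction: for i from n down to 1, find the cell of Q containing i, remove the entry at that cell from P, and reverse-bump it up through P; the value ejected from row 1 is w(i).

Step i=9: Q has 9 at row 3, column 2; remove 9 from row 3 of P and reverse-bump: 9 enters row 2 and ejects 6; 6 enters row 1 and ejects 4. So w(9) = 4. P is now [[1, 3, 6, 7, 8], [2, 9], [5]].
Step i=8: Q has 8 at row 1, column 5; remove that cell from P, ejecting 8. So w(8) = 8. P is now [[1, 3, 6, 7], [2, 9], [5]].
Step i=7: Q has 7 at row 1, column 4; remove that cell from P, ejecting 7. So w(7) = 7. P is now [[1, 3, 6], [2, 9], [5]].
Step i=6: Q has 6 at row 1, column 3; remove that cell from P, ejecting 6. So w(6) = 6. P is now [[1, 3], [2, 9], [5]].
Step i=5: Q has 5 at row 2, column 2; remove 9 from row 2 of P and reverse-bump: 9 enters row 1 and ejects 3. So w(5) = 3. P is now [[1, 9], [2], [5]].
Step i=4: Q has 4 at row 3, column 1; remove 5 from row 3 of P and reverse-bump: 5 enters row 2 and ejects 2; 2 enters row 1 and ejects 1. So w(4) = 1. P is now [[2, 9], [5]].
Step i=3: Q has 3 at row 2, column 1; remove 5 from row 2 of P and reverse-bump: 5 enters row 1 and ejects 2. So w(3) = 2. P is now [[5, 9]].
Step i=2: Q has 2 at row 1, column 2; remove that cell from P, ejecting 9. So w(2) = 9. P is now [[5]].
Step i=1: Q has 1 at row 1, column 1; remove that cell from P, ejecting 5. So w(1) = 5. P is now [].

So w = 5 9 2 1 3 6 7 8 4.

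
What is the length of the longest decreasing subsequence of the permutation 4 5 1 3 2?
3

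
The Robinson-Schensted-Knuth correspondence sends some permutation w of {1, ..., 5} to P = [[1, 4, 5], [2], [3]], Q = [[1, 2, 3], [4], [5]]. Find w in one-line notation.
Reverse the RSK construction: for i from n down to 1, find the cell of Q containing i, remove the entry at that cell from P, and reverse-bump it up through P; the value ejected from row 1 is w(i).

Step i=5: Q has 5 at row 3, column 1; remove 3 from row 3 of P and reverse-bump: 3 enters row 2 and ejects 2; 2 enters row 1 and ejects 1. So w(5) = 1. P is now [[2, 4, 5], [3]].
Step i=4: Q has 4 at row 2, column 1; remove 3 from row 2 of P and reverse-bump: 3 enters row 1 and ejects 2. So w(4) = 2. P is now [[3, 4, 5]].
Step i=3: Q has 3 at row 1, column 3; remove that cell from P, ejecting 5. So w(3) = 5. P is now [[3, 4]].
Step i=2: Q has 2 at row 1, column 2; remove that cell from P, ejecting 4. So w(2) = 4. P is now [[3]].
Step i=1: Q has 1 at row 1, column 1; remove that cell from P, ejecting 3. So w(1) = 3. P is now [].

So w = 3 4 5 2 1.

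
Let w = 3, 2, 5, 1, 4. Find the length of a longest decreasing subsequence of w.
3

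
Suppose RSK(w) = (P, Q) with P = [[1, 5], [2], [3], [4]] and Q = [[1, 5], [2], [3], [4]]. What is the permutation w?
4 3 2 1 5

Reverse the RSK construction: for i from n down to 1, find the cell of Q containing i, remove the entry at that cell from P, and reverse-bump it up through P; the value ejected from row 1 is w(i).

Step i=5: Q has 5 at row 1, column 2; remove that cell from P, ejecting 5. So w(5) = 5. P is now [[1], [2], [3], [4]].
Step i=4: Q has 4 at row 4, column 1; remove 4 from row 4 of P and reverse-bump: 4 enters row 3 and ejects 3; 3 enters row 2 and ejects 2; 2 enters row 1 and ejects 1. So w(4) = 1. P is now [[2], [3], [4]].
Step i=3: Q has 3 at row 3, column 1; remove 4 from row 3 of P and reverse-bump: 4 enters row 2 and ejects 3; 3 enters row 1 and ejects 2. So w(3) = 2. P is now [[3], [4]].
Step i=2: Q has 2 at row 2, column 1; remove 4 from row 2 of P and reverse-bump: 4 enters row 1 and ejects 3. So w(2) = 3. P is now [[4]].
Step i=1: Q has 1 at row 1, column 1; remove that cell from P, ejecting 4. So w(1) = 4. P is now [].

So w = 4 3 2 1 5.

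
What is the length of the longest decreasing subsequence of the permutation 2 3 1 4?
2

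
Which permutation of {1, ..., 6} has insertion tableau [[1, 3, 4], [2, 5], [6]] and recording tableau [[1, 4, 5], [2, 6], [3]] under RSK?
Reverse the RSK construction: for i from n down to 1, find the cell of Q containing i, remove the entry at that cell from P, and reverse-bump it up through P; the value ejected from row 1 is w(i).

Step i=6: Q has 6 at row 2, column 2; remove 5 from row 2 of P and reverse-bump: 5 enters row 1 and ejects 4. So w(6) = 4. P is now [[1, 3, 5], [2], [6]].
Step i=5: Q has 5 at row 1, column 3; remove that cell from P, ejecting 5. So w(5) = 5. P is now [[1, 3], [2], [6]].
Step i=4: Q has 4 at row 1, column 2; remove that cell from P, ejecting 3. So w(4) = 3. P is now [[1], [2], [6]].
Step i=3: Q has 3 at row 3, column 1; remove 6 from row 3 of P and reverse-bump: 6 enters row 2 and ejects 2; 2 enters row 1 and ejects 1. So w(3) = 1. P is now [[2], [6]].
Step i=2: Q has 2 at row 2, column 1; remove 6 from row 2 of P and reverse-bump: 6 enters row 1 and ejects 2. So w(2) = 2. P is now [[6]].
Step i=1: Q has 1 at row 1, column 1; remove that cell from P, ejecting 6. So w(1) = 6. P is now [].

So w = 6 2 1 3 5 4.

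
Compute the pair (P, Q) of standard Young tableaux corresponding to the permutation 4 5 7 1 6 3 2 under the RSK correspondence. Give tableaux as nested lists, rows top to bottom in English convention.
P = [[1, 2, 6], [3, 5], [4], [7]], Q = [[1, 2, 3], [4, 5], [6], [7]]

Insert each entry of the permutation into P by Schensted row insertion, recording in Q the position of each new cell.

Insert 4: appended to row 1. P = [[4]].
Insert 5: appended to row 1. P = [[4, 5]].
Insert 7: appended to row 1. P = [[4, 5, 7]].
Insert 1: 1 bumps 4 from row 1; 4 starts row 2. P = [[1, 5, 7], [4]].
Insert 6: 6 bumps 7 from row 1; 7 appends to row 2. P = [[1, 5, 6], [4, 7]].
Insert 3: 3 bumps 5 from row 1; 5 bumps 7 from row 2; 7 starts row 3. P = [[1, 3, 6], [4, 5], [7]].
Insert 2: 2 bumps 3 from row 1; 3 bumps 4 from row 2; 4 bumps 7 from row 3; 7 starts row 4. P = [[1, 2, 6], [3, 5], [4], [7]].

So P = [[1, 2, 6], [3, 5], [4], [7]], Q = [[1, 2, 3], [4, 5], [6], [7]].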